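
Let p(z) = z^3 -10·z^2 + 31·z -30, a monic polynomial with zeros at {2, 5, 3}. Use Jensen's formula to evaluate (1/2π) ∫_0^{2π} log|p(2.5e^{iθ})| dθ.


Zeros: 2, 3, 5; r = 2.5.
Inside |z| < r: 2. Outside (|z| ≥ r): 3, 5.
p(0) = -30, so log|p(0)| = log(30) = 3.4012.
Apply Jensen: I(r) = log|p(0)| + Σ_k log(r/|z_k|), summed over zeros inside |z| < r.
  log(r/|z_k|) for z_k = 2: log(2.5/2) = 0.2231
  Outside zeros (3, 5) contribute nothing to the Jensen sum.
Sum over inside zeros: 0.2231.
I(r) = log|p(0)| + (inside sum) = 3.4012 + 0.2231 = 3.6243.
Note: since some zeros are outside |z| ≤ r, the simplified n·log(r) form does NOT apply — only the inside zeros contribute.

I(r) ≈ 3.6243.


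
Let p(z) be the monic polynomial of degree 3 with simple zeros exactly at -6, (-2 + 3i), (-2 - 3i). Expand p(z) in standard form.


The polynomial is p(z) = ∏_{α ∈ S} (z − α), where S = {-6, (-2 + 3i), (-2 - 3i)}.
Expanding the product yields: p(z) = z^3 + 10·z^2 + 37·z + 78.
Note conjugate pairs combine to real quadratics: (z − (-2+3i))(z − (-2−3i)) = z² + 4z + 13.
The resulting polynomial has degree 3 and real coefficients as required.

p(z) = z^3 + 10·z^2 + 37·z + 78.


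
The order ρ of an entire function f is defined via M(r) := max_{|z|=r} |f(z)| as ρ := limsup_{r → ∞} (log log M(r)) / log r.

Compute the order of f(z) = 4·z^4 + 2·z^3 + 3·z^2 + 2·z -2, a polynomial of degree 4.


|f(z)| ≤ Σ|c_k|·r^k = O(r^4) as r → ∞. Polynomial growth is O(e^{r^ε}) for every ε > 0 (since r^4/e^{r^ε} → 0), so ρ ≤ ε for all ε > 0, i.e. ρ = 0. Every nonconstant polynomial has order 0.
Therefore ρ = 0.

Order ρ = 0.


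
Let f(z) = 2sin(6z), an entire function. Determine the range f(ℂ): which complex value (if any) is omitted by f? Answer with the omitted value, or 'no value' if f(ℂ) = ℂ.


Little Picard bounds the complement of f(ℂ) to at most one point.
sin is entire and surjective onto ℂ: for every w ∈ ℂ, sin(ζ) = w has a solution ζ ∈ ℂ (e.g., via the complex inverse arcsin). With ζ = 6z this gives z = ζ/(6). Then 2·sin(6z) takes every value in 2·ℂ = ℂ, and adding 0 is a bijection of ℂ. So f is surjective and omits no value. (Note: only on the real line is sin bounded by [−1, 1].)

Omitted value: no value.


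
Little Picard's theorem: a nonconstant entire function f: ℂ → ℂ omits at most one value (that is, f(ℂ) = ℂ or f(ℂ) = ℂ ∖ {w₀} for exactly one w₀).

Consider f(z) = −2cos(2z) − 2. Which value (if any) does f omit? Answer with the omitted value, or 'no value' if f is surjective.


Little Picard bounds the complement of f(ℂ) to at most one point.
cos is entire and surjective onto ℂ: for every w ∈ ℂ, cos(ζ) = w has a solution ζ ∈ ℂ (e.g., via the complex inverse arccos). With ζ = 2z this gives z = ζ/(2). Then -2·cos(2z) takes every value in -2·ℂ = ℂ, and adding -2 is a bijection of ℂ. So f is surjective and omits no value. (Note: only on the real line is cos bounded by [−1, 1].)

Omitted value: no value.


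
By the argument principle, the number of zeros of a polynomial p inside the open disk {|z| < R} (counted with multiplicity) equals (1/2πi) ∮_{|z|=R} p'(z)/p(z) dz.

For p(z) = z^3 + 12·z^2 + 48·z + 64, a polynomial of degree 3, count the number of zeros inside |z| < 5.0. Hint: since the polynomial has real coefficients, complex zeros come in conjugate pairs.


The zeros of p are: -4, -4, -4.
Their magnitudes are: 4, 4, 4.
Zeros with |z| < R = 5.0: -4, -4, -4.
Count = 3.
By the argument principle, (1/2πi) ∮_{|z|=R} p'(z)/p(z) dz equals exactly this count.

Number of zeros inside |z| < 5.0: 3.


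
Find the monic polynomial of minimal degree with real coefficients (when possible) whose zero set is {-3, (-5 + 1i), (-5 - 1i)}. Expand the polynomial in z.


The polynomial is p(z) = ∏_{α ∈ S} (z − α), where S = {-3, (-5 + 1i), (-5 - 1i)}.
Expanding the product yields: p(z) = z^3 + 13·z^2 + 56·z + 78.
Note conjugate pairs combine to real quadratics: (z − (-5+1i))(z − (-5−1i)) = z² + 10z + 26.
The resulting polynomial has degree 3 and real coefficients as required.

p(z) = z^3 + 13·z^2 + 56·z + 78.


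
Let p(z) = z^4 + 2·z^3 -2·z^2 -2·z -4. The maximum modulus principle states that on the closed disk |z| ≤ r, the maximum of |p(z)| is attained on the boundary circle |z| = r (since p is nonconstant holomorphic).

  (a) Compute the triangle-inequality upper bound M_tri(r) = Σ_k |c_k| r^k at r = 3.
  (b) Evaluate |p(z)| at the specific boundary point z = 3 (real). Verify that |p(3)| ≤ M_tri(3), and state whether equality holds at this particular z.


Coefficients: c_0 = -4, c_1 = -2, c_2 = -2, c_3 = 2, c_4 = 1. Radius r = 3.
Part (a). Triangle bound: M_tri(r) = Σ_k |c_k| r^k
  = |-4|·3^0 + |-2|·3^1 + |-2|·3^2 + |2|·3^3 + |1|·3^4
  = 4 + 6 + 18 + 54 + 81 = 163.
This bounds M(r) := max_{|z|=r} |p(z)| from above; equality holds iff all terms c_k z^k can be made to align in phase at a single z on |z|=r.
Part (b). At z = 3 (real, on the circle |z| = r):
  p(3) = (-4)·3^0 + (-2)·3^1 + (-2)·3^2 + (2)·3^3 + (1)·3^4 = 107.
  |p(3)| = 107.
Check: |p(3)| = 107 ≤ 163 = M_tri(3). ✓ Equality does not hold at z = 3 (the coefficients have mixed signs, so the terms do not all align in phase there).

M_tri(3) = 163; |p(3)| = 107; equality at z=3: no.


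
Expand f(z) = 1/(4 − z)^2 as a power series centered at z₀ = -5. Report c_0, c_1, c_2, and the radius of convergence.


Let w = z − z₀, so z = z₀ + w.
Then 4 − z = 4 − (z₀ + w) = (4 − z₀) − w = 9 − w.
f(z) = 1/(9 − w)^2 = (1/(9)^2) · (1 − w/(9))^{−2}.
By the binomial series (1−u)^{−2} = Σ_{n≥0} C(n+1, 1) u^n for |u|<1, with u = w/(9):
  c_n = C(n+1, 1) / (9)^(n+2).
  c_0 = 1/(9)^2 = 1/81.
  c_1 = 2/(9)^3 = 2/729.
  c_2 = 3/(9)^4 = 1/2187.
The series is valid for |w/d| < 1, i.e. |z − z₀| < |d|.
Radius of convergence: R = |4 − z₀| = |9| = 9 (distance from z₀ to the singularity z = 4).

c_0 = 1/81, c_1 = 2/729, c_2 = 1/2187; R = 9.


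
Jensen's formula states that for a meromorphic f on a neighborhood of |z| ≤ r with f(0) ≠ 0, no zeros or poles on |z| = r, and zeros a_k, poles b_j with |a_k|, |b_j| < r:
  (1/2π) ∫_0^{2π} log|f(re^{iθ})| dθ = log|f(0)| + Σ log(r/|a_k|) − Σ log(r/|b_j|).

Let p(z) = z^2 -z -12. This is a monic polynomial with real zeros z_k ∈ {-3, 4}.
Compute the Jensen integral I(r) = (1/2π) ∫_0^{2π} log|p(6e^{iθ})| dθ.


Zeros: -3, 4; r = 6.
Inside |z| < r: -3, 4. Outside (|z| ≥ r): ∅.
p(0) = -12, so log|p(0)| = log(12) = 2.4849.
Apply Jensen: I(r) = log|p(0)| + Σ_k log(r/|z_k|), summed over zeros inside |z| < r.
  log(r/|z_k|) for z_k = -3: log(6/3) = 0.6931
  log(r/|z_k|) for z_k = 4: log(6/4) = 0.4055
Sum over inside zeros: 1.0986.
I(r) = log|p(0)| + (inside sum) = 2.4849 + 1.0986 = 3.5835.
Closed form (all zeros inside, monic): I(r) = n·log(r) = 2·log(6) = 3.5835. ✓

I(r) ≈ 3.5835.


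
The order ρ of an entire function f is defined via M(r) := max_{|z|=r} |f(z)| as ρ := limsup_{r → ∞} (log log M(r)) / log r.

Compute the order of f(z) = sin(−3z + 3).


sin(w) is a linear combination of e^{iw} and e^{−iw} (or e^w, e^{−w} in the hyperbolic case), so |sin(w)| ≤ e^{|w|}. With w = −3z + 3, |w| ≤ 3|z| + 3 = 3r + 3 on |z| = r, giving M(r) ≤ e^{3r + 3}, so ρ ≤ 1. On a suitable ray (z = it for sin/cos; z = t for sinh/cosh, t real → ∞), |sin(−3z + 3)| grows like e^{3|t|}/2, so ρ ≥ 1. Hence ρ = 1.
Therefore ρ = 1.

Order ρ = 1.


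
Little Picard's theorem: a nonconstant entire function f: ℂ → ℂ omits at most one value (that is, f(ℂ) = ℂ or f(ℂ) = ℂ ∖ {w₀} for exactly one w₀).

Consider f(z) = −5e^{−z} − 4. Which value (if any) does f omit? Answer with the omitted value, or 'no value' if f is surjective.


Little Picard bounds the complement of f(ℂ) to at most one point.
e^{−z} is never zero on ℂ, so -5·e^{−z} takes every value in ℂ ∖ {0}. Adding -4 shifts the range to ℂ ∖ {-4}. Thus f omits exactly the value -4.

Omitted value: -4.


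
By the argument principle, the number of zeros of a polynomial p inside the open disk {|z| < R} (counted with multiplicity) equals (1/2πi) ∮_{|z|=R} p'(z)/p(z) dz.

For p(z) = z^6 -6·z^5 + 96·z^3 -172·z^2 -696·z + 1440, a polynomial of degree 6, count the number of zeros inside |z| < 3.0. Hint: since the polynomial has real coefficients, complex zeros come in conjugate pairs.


The zeros of p are: (-3 + 1i), (-3 - 1i), 4, 2, (3 + 3i), (3 - 3i).
Their magnitudes are: 3.162, 3.162, 4, 2, 4.243, 4.243.
Zeros with |z| < R = 3.0: 2.
Count = 1.
By the argument principle, (1/2πi) ∮_{|z|=R} p'(z)/p(z) dz equals exactly this count.

Number of zeros inside |z| < 3.0: 1.


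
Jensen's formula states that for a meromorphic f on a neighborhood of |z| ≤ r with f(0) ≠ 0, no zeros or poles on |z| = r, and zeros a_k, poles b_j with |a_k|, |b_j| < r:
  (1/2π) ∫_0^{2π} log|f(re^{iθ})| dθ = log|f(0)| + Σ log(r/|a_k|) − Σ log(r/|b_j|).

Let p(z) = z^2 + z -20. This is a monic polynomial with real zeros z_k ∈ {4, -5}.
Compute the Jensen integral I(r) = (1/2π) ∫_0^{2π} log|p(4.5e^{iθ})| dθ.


Zeros: -5, 4; r = 4.5.
Inside |z| < r: 4. Outside (|z| ≥ r): -5.
p(0) = -20, so log|p(0)| = log(20) = 2.9957.
Apply Jensen: I(r) = log|p(0)| + Σ_k log(r/|z_k|), summed over zeros inside |z| < r.
  log(r/|z_k|) for z_k = 4: log(4.5/4) = 0.1178
  Outside zeros (-5) contribute nothing to the Jensen sum.
Sum over inside zeros: 0.1178.
I(r) = log|p(0)| + (inside sum) = 2.9957 + 0.1178 = 3.1135.
Note: since some zeros are outside |z| ≤ r, the simplified n·log(r) form does NOT apply — only the inside zeros contribute.

I(r) ≈ 3.1135.


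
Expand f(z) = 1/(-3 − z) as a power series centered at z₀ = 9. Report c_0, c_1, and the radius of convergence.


Let w = z − z₀, so z = z₀ + w.
Then -3 − z = -3 − (z₀ + w) = (-3 − z₀) − w = -12 − w.
f(z) = 1/(-12 − w) = (1/(-12)) · 1/(1 − w/(-12)) = Σ_{n≥0} w^n / (-12)^(n+1).
So c_n = 1/(-12)^(n+1):
  c_0 = 1/(-12)^1 = -1/12.
  c_1 = 1/(-12)^2 = 1/144.
The series is valid for |w/d| < 1, i.e. |z − z₀| < |d|.
Radius of convergence: R = |-3 − z₀| = |-12| = 12 (distance from z₀ to the singularity z = -3).

c_0 = -1/12, c_1 = 1/144; R = 12.


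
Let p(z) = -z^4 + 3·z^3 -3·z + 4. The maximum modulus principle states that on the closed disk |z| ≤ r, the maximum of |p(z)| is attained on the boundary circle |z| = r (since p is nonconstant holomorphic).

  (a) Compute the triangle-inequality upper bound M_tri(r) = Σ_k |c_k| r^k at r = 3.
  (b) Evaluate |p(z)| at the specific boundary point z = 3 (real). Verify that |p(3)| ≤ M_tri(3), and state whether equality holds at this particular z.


Coefficients: c_0 = 4, c_1 = -3, c_2 = 0, c_3 = 3, c_4 = -1. Radius r = 3.
Part (a). Triangle bound: M_tri(r) = Σ_k |c_k| r^k
  = |4|·3^0 + |-3|·3^1 + |0|·3^2 + |3|·3^3 + |-1|·3^4
  = 4 + 9 + 0 + 81 + 81 = 175.
This bounds M(r) := max_{|z|=r} |p(z)| from above; equality holds iff all terms c_k z^k can be made to align in phase at a single z on |z|=r.
Part (b). At z = 3 (real, on the circle |z| = r):
  p(3) = (4)·3^0 + (-3)·3^1 + (0)·3^2 + (3)·3^3 + (-1)·3^4 = -5.
  |p(3)| = 5.
Check: |p(3)| = 5 ≤ 175 = M_tri(3). ✓ Equality does not hold at z = 3 (the coefficients have mixed signs, so the terms do not all align in phase there).

M_tri(3) = 175; |p(3)| = 5; equality at z=3: no.


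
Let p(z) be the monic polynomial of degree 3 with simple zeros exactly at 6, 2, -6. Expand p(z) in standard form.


The polynomial is p(z) = ∏_{α ∈ S} (z − α), where S = {6, 2, -6}.
Expanding the product yields: p(z) = z^3 -2·z^2 -36·z + 72.
The resulting polynomial has degree 3 and real coefficients as required.

p(z) = z^3 -2·z^2 -36·z + 72.


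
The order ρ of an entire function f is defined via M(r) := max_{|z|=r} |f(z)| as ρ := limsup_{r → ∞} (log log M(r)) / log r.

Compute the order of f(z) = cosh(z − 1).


cosh(w) is a linear combination of e^{iw} and e^{−iw} (or e^w, e^{−w} in the hyperbolic case), so |cosh(w)| ≤ e^{|w|}. With w = z − 1, |w| ≤ 1|z| + 1 = 1r + 1 on |z| = r, giving M(r) ≤ e^{1r + 1}, so ρ ≤ 1. On a suitable ray (z = it for sin/cos; z = t for sinh/cosh, t real → ∞), |cosh(z − 1)| grows like e^{1|t|}/2, so ρ ≥ 1. Hence ρ = 1.
Therefore ρ = 1.

Order ρ = 1.


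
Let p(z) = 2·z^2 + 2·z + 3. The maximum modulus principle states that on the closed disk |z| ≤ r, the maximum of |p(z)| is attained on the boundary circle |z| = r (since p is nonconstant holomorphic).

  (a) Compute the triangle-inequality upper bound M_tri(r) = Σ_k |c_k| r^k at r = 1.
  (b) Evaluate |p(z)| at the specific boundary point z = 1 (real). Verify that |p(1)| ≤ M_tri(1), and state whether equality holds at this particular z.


Coefficients: c_0 = 3, c_1 = 2, c_2 = 2. Radius r = 1.
Part (a). Triangle bound: M_tri(r) = Σ_k |c_k| r^k
  = |3|·1^0 + |2|·1^1 + |2|·1^2
  = 3 + 2 + 2 = 7.
This bounds M(r) := max_{|z|=r} |p(z)| from above; equality holds iff all terms c_k z^k can be made to align in phase at a single z on |z|=r.
Part (b). At z = 1 (real, on the circle |z| = r):
  p(1) = (3)·1^0 + (2)·1^1 + (2)·1^2 = 7.
  |p(1)| = 7.
Since all nonzero coefficients share the same sign, |p(1)| = 7 = M_tri(1); the triangle bound is attained at z = 1, so in fact M(r) = 7.

M_tri(1) = 7; |p(1)| = 7; equality at z=1: yes.


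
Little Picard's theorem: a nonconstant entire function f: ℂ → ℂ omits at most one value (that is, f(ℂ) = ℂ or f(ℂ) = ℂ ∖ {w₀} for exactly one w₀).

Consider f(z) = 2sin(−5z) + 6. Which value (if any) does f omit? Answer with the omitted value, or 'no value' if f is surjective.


Little Picard bounds the complement of f(ℂ) to at most one point.
sin is entire and surjective onto ℂ: for every w ∈ ℂ, sin(ζ) = w has a solution ζ ∈ ℂ (e.g., via the complex inverse arcsin). With ζ = −5z this gives z = ζ/(-5). Then 2·sin(−5z) takes every value in 2·ℂ = ℂ, and adding 6 is a bijection of ℂ. So f is surjective and omits no value. (Note: only on the real line is sin bounded by [−1, 1].)

Omitted value: no value.


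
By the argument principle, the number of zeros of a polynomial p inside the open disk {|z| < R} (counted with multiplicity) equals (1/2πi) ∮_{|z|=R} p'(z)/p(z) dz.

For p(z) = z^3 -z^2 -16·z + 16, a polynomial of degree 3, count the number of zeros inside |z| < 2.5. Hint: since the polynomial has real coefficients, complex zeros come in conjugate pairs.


The zeros of p are: 1, 4, -4.
Their magnitudes are: 1, 4, 4.
Zeros with |z| < R = 2.5: 1.
Count = 1.
By the argument principle, (1/2πi) ∮_{|z|=R} p'(z)/p(z) dz equals exactly this count.

Number of zeros inside |z| < 2.5: 1.


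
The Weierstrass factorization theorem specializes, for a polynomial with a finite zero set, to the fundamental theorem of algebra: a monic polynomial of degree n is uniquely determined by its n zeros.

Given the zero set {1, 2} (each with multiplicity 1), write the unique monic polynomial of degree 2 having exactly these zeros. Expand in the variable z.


The polynomial is p(z) = ∏_{α ∈ S} (z − α), where S = {1, 2}.
Expanding the product yields: p(z) = z^2 -3·z + 2.
The resulting polynomial has degree 2 and real coefficients as required.

p(z) = z^2 -3·z + 2.


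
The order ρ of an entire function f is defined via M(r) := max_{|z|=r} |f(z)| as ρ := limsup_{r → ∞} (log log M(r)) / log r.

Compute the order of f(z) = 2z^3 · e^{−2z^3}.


M(r) = max_{|z|=r} |2|·|z|^3·|e^{−2z^3}| = 2·r^3 · e^{2r^3} (the factors attain their maxima compatibly on |z|=r). Then log M(r) = log 2 + 3·log r + 2r^3, dominated by the last term, so log log M(r) ~ 3·log r. The polynomial factor 2z^3 contributes only a log r term and does not affect the order. ρ = 3.
Therefore ρ = 3.

Order ρ = 3.


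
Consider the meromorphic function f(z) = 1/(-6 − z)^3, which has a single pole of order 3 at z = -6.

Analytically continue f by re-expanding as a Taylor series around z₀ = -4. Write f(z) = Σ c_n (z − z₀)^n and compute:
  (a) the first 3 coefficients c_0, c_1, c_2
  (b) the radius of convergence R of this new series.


Let w = z − z₀, so z = z₀ + w.
Then -6 − z = -6 − (z₀ + w) = (-6 − z₀) − w = -2 − w.
f(z) = 1/(-2 − w)^3 = (1/(-2)^3) · (1 − w/(-2))^{−3}.
By the binomial series (1−u)^{−3} = Σ_{n≥0} C(n+2, 2) u^n for |u|<1, with u = w/(-2):
  c_n = C(n+2, 2) / (-2)^(n+3).
  c_0 = 1/(-2)^3 = -1/8.
  c_1 = 3/(-2)^4 = 3/16.
  c_2 = 6/(-2)^5 = -3/16.
The series is valid for |w/d| < 1, i.e. |z − z₀| < |d|.
Radius of convergence: R = |-6 − z₀| = |-2| = 2 (distance from z₀ to the singularity z = -6).

c_0 = -1/8, c_1 = 3/16, c_2 = -3/16; R = 2.


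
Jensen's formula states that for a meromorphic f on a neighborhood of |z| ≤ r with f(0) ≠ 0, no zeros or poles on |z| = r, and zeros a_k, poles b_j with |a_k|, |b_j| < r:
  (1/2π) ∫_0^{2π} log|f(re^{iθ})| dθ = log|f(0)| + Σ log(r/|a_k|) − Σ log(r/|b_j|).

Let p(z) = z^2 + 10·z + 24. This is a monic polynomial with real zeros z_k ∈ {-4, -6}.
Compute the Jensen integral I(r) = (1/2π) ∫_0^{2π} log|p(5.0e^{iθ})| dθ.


Zeros: -6, -4; r = 5.0.
Inside |z| < r: -4. Outside (|z| ≥ r): -6.
p(0) = 24, so log|p(0)| = log(24) = 3.1781.
Apply Jensen: I(r) = log|p(0)| + Σ_k log(r/|z_k|), summed over zeros inside |z| < r.
  log(r/|z_k|) for z_k = -4: log(5.0/4) = 0.2231
  Outside zeros (-6) contribute nothing to the Jensen sum.
Sum over inside zeros: 0.2231.
I(r) = log|p(0)| + (inside sum) = 3.1781 + 0.2231 = 3.4012.
Note: since some zeros are outside |z| ≤ r, the simplified n·log(r) form does NOT apply — only the inside zeros contribute.

I(r) ≈ 3.4012.


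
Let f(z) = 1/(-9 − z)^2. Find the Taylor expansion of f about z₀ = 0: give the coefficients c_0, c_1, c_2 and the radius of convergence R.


Let w = z − z₀, so z = z₀ + w.
Then -9 − z = -9 − (z₀ + w) = (-9 − z₀) − w = -9 − w.
f(z) = 1/(-9 − w)^2 = (1/(-9)^2) · (1 − w/(-9))^{−2}.
By the binomial series (1−u)^{−2} = Σ_{n≥0} C(n+1, 1) u^n for |u|<1, with u = w/(-9):
  c_n = C(n+1, 1) / (-9)^(n+2).
  c_0 = 1/(-9)^2 = 1/81.
  c_1 = 2/(-9)^3 = -2/729.
  c_2 = 3/(-9)^4 = 1/2187.
The series is valid for |w/d| < 1, i.e. |z − z₀| < |d|.
Radius of convergence: R = |-9 − z₀| = |-9| = 9 (distance from z₀ to the singularity z = -9).

c_0 = 1/81, c_1 = -2/729, c_2 = 1/2187; R = 9.


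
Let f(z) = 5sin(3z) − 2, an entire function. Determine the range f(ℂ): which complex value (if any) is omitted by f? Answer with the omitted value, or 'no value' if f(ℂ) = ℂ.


Little Picard bounds the complement of f(ℂ) to at most one point.
sin is entire and surjective onto ℂ: for every w ∈ ℂ, sin(ζ) = w has a solution ζ ∈ ℂ (e.g., via the complex inverse arcsin). With ζ = 3z this gives z = ζ/(3). Then 5·sin(3z) takes every value in 5·ℂ = ℂ, and adding -2 is a bijection of ℂ. So f is surjective and omits no value. (Note: only on the real line is sin bounded by [−1, 1].)

Omitted value: no value.


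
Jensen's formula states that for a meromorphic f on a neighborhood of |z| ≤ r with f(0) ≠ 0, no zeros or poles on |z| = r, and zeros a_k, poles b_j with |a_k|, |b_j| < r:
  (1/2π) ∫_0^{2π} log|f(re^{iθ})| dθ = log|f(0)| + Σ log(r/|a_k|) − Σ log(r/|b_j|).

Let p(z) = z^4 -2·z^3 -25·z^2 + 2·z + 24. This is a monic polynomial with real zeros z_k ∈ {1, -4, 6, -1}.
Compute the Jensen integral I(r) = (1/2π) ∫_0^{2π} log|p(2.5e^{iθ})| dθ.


Zeros: -4, -1, 1, 6; r = 2.5.
Inside |z| < r: -1, 1. Outside (|z| ≥ r): -4, 6.
p(0) = 24, so log|p(0)| = log(24) = 3.1781.
Apply Jensen: I(r) = log|p(0)| + Σ_k log(r/|z_k|), summed over zeros inside |z| < r.
  log(r/|z_k|) for z_k = 1: log(2.5/1) = 0.9163
  log(r/|z_k|) for z_k = -1: log(2.5/1) = 0.9163
  Outside zeros (-4, 6) contribute nothing to the Jensen sum.
Sum over inside zeros: 1.8326.
I(r) = log|p(0)| + (inside sum) = 3.1781 + 1.8326 = 5.0106.
Note: since some zeros are outside |z| ≤ r, the simplified n·log(r) form does NOT apply — only the inside zeros contribute.

I(r) ≈ 5.0106.


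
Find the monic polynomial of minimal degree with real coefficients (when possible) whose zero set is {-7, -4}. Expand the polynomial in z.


The polynomial is p(z) = ∏_{α ∈ S} (z − α), where S = {-7, -4}.
Expanding the product yields: p(z) = z^2 + 11·z + 28.
The resulting polynomial has degree 2 and real coefficients as required.

p(z) = z^2 + 11·z + 28.


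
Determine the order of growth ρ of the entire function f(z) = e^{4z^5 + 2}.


|e^{4z^5 + 2}| = e^{Re(4·z^5) + 2} ≤ e^{4|z|^5 + 2} = e^{4r^5 + 2} on |z| = r, so ρ ≤ 5. Choosing z on |z|=r so that 4·z^5 is real positive (always possible by picking arg z appropriately) gives |f(z)| = e^{4r^5 + 2}, matching the bound. The additive constant 2 does not affect log log M(r) ~ 5·log r. Hence ρ = 5.
Therefore ρ = 5.

Order ρ = 5.


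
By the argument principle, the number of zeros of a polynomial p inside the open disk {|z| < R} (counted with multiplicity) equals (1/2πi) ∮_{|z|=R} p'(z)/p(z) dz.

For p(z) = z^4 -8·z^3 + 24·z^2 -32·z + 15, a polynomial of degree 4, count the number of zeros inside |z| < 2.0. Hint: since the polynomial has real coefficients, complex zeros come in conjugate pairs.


The zeros of p are: 1, 3, (2 + 1i), (2 - 1i).
Their magnitudes are: 1, 3, 2.236, 2.236.
Zeros with |z| < R = 2.0: 1.
Count = 1.
By the argument principle, (1/2πi) ∮_{|z|=R} p'(z)/p(z) dz equals exactly this count.

Number of zeros inside |z| < 2.0: 1.


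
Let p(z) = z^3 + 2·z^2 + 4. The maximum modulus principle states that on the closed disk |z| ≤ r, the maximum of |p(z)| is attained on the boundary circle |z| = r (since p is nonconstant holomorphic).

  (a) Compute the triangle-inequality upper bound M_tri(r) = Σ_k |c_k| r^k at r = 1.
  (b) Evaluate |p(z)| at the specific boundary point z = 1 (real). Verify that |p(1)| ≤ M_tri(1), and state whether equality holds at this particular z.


Coefficients: c_0 = 4, c_1 = 0, c_2 = 2, c_3 = 1. Radius r = 1.
Part (a). Triangle bound: M_tri(r) = Σ_k |c_k| r^k
  = |4|·1^0 + |0|·1^1 + |2|·1^2 + |1|·1^3
  = 4 + 0 + 2 + 1 = 7.
This bounds M(r) := max_{|z|=r} |p(z)| from above; equality holds iff all terms c_k z^k can be made to align in phase at a single z on |z|=r.
Part (b). At z = 1 (real, on the circle |z| = r):
  p(1) = (4)·1^0 + (0)·1^1 + (2)·1^2 + (1)·1^3 = 7.
  |p(1)| = 7.
Since all nonzero coefficients share the same sign, |p(1)| = 7 = M_tri(1); the triangle bound is attained at z = 1, so in fact M(r) = 7.

M_tri(1) = 7; |p(1)| = 7; equality at z=1: yes.


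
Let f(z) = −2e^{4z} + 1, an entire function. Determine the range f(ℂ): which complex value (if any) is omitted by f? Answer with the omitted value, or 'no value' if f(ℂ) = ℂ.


Little Picard bounds the complement of f(ℂ) to at most one point.
e^{4z} is never zero on ℂ, so -2·e^{4z} takes every value in ℂ ∖ {0}. Adding 1 shifts the range to ℂ ∖ {1}. Thus f omits exactly the value 1.

Omitted value: 1.


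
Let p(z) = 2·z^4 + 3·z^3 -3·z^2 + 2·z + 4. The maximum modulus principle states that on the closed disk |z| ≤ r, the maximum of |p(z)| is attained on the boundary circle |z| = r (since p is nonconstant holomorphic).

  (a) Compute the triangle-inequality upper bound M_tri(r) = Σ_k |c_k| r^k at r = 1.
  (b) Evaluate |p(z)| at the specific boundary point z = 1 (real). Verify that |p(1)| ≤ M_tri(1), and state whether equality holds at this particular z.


Coefficients: c_0 = 4, c_1 = 2, c_2 = -3, c_3 = 3, c_4 = 2. Radius r = 1.
Part (a). Triangle bound: M_tri(r) = Σ_k |c_k| r^k
  = |4|·1^0 + |2|·1^1 + |-3|·1^2 + |3|·1^3 + |2|·1^4
  = 4 + 2 + 3 + 3 + 2 = 14.
This bounds M(r) := max_{|z|=r} |p(z)| from above; equality holds iff all terms c_k z^k can be made to align in phase at a single z on |z|=r.
Part (b). At z = 1 (real, on the circle |z| = r):
  p(1) = (4)·1^0 + (2)·1^1 + (-3)·1^2 + (3)·1^3 + (2)·1^4 = 8.
  |p(1)| = 8.
Check: |p(1)| = 8 ≤ 14 = M_tri(1). ✓ Equality does not hold at z = 1 (the coefficients have mixed signs, so the terms do not all align in phase there).

M_tri(1) = 14; |p(1)| = 8; equality at z=1: no.


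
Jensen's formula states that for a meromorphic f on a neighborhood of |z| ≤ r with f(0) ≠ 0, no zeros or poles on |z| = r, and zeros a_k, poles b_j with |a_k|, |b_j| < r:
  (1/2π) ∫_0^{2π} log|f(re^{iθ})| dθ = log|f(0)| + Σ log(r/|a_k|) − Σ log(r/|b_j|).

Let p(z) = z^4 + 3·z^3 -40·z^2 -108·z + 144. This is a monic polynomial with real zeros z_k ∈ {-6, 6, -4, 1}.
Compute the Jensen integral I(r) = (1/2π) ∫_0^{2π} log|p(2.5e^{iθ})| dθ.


Zeros: -6, -4, 1, 6; r = 2.5.
Inside |z| < r: 1. Outside (|z| ≥ r): -6, -4, 6.
p(0) = 144, so log|p(0)| = log(144) = 4.9698.
Apply Jensen: I(r) = log|p(0)| + Σ_k log(r/|z_k|), summed over zeros inside |z| < r.
  log(r/|z_k|) for z_k = 1: log(2.5/1) = 0.9163
  Outside zeros (-6, -4, 6) contribute nothing to the Jensen sum.
Sum over inside zeros: 0.9163.
I(r) = log|p(0)| + (inside sum) = 4.9698 + 0.9163 = 5.8861.
Note: since some zeros are outside |z| ≤ r, the simplified n·log(r) form does NOT apply — only the inside zeros contribute.

I(r) ≈ 5.8861.


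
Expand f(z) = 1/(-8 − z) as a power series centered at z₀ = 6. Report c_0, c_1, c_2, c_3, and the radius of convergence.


Let w = z − z₀, so z = z₀ + w.
Then -8 − z = -8 − (z₀ + w) = (-8 − z₀) − w = -14 − w.
f(z) = 1/(-14 − w) = (1/(-14)) · 1/(1 − w/(-14)) = Σ_{n≥0} w^n / (-14)^(n+1).
So c_n = 1/(-14)^(n+1):
  c_0 = 1/(-14)^1 = -1/14.
  c_1 = 1/(-14)^2 = 1/196.
  c_2 = 1/(-14)^3 = -1/2744.
  c_3 = 1/(-14)^4 = 1/38416.
The series is valid for |w/d| < 1, i.e. |z − z₀| < |d|.
Radius of convergence: R = |-8 − z₀| = |-14| = 14 (distance from z₀ to the singularity z = -8).

c_0 = -1/14, c_1 = 1/196, c_2 = -1/2744, c_3 = 1/38416; R = 14.


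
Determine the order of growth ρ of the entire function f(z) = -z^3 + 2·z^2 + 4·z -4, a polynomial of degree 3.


|f(z)| ≤ Σ|c_k|·r^k = O(r^3) as r → ∞. Polynomial growth is O(e^{r^ε}) for every ε > 0 (since r^3/e^{r^ε} → 0), so ρ ≤ ε for all ε > 0, i.e. ρ = 0. Every nonconstant polynomial has order 0.
Therefore ρ = 0.

Order ρ = 0.


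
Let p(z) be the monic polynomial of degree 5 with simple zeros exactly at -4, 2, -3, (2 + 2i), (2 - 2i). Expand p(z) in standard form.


The polynomial is p(z) = ∏_{α ∈ S} (z − α), where S = {-4, 2, -3, (2 + 2i), (2 - 2i)}.
Expanding the product yields: p(z) = z^5 + z^4 -14·z^3 + 24·z^2 + 80·z -192.
Note conjugate pairs combine to real quadratics: (z − (2+2i))(z − (2−2i)) = z² − 4z + 8.
The resulting polynomial has degree 5 and real coefficients as required.

p(z) = z^5 + z^4 -14·z^3 + 24·z^2 + 80·z -192.


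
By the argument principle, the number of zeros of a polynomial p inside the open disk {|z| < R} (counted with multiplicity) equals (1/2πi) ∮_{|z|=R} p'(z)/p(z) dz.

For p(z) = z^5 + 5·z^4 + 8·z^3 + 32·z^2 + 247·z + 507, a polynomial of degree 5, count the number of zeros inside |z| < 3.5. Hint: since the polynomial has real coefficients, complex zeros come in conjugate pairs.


The zeros of p are: (-3 + 2i), (-3 - 2i), -3, (2 + 3i), (2 - 3i).
Their magnitudes are: 3.606, 3.606, 3, 3.606, 3.606.
Zeros with |z| < R = 3.5: -3.
Count = 1.
By the argument principle, (1/2πi) ∮_{|z|=R} p'(z)/p(z) dz equals exactly this count.

Number of zeros inside |z| < 3.5: 1.


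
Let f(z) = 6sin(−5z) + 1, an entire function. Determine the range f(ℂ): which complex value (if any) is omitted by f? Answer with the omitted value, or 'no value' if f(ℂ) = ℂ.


Little Picard bounds the complement of f(ℂ) to at most one point.
sin is entire and surjective onto ℂ: for every w ∈ ℂ, sin(ζ) = w has a solution ζ ∈ ℂ (e.g., via the complex inverse arcsin). With ζ = −5z this gives z = ζ/(-5). Then 6·sin(−5z) takes every value in 6·ℂ = ℂ, and adding 1 is a bijection of ℂ. So f is surjective and omits no value. (Note: only on the real line is sin bounded by [−1, 1].)

Omitted value: no value.


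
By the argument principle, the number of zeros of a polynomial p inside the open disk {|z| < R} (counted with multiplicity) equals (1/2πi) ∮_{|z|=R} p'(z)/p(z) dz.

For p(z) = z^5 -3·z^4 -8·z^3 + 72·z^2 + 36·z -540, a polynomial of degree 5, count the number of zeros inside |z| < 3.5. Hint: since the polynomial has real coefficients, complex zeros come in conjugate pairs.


The zeros of p are: (-3 + 1i), (-3 - 1i), 3, (3 + 3i), (3 - 3i).
Their magnitudes are: 3.162, 3.162, 3, 4.243, 4.243.
Zeros with |z| < R = 3.5: (-3 + 1i), (-3 - 1i), 3.
Count = 3.
By the argument principle, (1/2πi) ∮_{|z|=R} p'(z)/p(z) dz equals exactly this count.

Number of zeros inside |z| < 3.5: 3.


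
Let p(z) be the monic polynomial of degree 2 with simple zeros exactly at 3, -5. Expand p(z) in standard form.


The polynomial is p(z) = ∏_{α ∈ S} (z − α), where S = {3, -5}.
Expanding the product yields: p(z) = z^2 + 2·z -15.
The resulting polynomial has degree 2 and real coefficients as required.

p(z) = z^2 + 2·z -15.


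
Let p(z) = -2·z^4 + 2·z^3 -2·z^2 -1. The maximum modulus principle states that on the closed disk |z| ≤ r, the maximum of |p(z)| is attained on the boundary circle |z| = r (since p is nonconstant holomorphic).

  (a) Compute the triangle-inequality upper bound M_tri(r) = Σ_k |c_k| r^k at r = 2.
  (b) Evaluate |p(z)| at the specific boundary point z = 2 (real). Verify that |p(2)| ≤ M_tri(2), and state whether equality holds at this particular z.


Coefficients: c_0 = -1, c_1 = 0, c_2 = -2, c_3 = 2, c_4 = -2. Radius r = 2.
Part (a). Triangle bound: M_tri(r) = Σ_k |c_k| r^k
  = |-1|·2^0 + |0|·2^1 + |-2|·2^2 + |2|·2^3 + |-2|·2^4
  = 1 + 0 + 8 + 16 + 32 = 57.
This bounds M(r) := max_{|z|=r} |p(z)| from above; equality holds iff all terms c_k z^k can be made to align in phase at a single z on |z|=r.
Part (b). At z = 2 (real, on the circle |z| = r):
  p(2) = (-1)·2^0 + (0)·2^1 + (-2)·2^2 + (2)·2^3 + (-2)·2^4 = -25.
  |p(2)| = 25.
Check: |p(2)| = 25 ≤ 57 = M_tri(2). ✓ Equality does not hold at z = 2 (the coefficients have mixed signs, so the terms do not all align in phase there).

M_tri(2) = 57; |p(2)| = 25; equality at z=2: no.


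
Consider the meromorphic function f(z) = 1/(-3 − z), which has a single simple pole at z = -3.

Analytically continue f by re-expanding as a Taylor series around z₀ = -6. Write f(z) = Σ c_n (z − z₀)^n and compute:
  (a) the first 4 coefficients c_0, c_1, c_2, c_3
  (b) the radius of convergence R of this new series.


Let w = z − z₀, so z = z₀ + w.
Then -3 − z = -3 − (z₀ + w) = (-3 − z₀) − w = 3 − w.
f(z) = 1/(3 − w) = (1/(3)) · 1/(1 − w/(3)) = Σ_{n≥0} w^n / (3)^(n+1).
So c_n = 1/(3)^(n+1):
  c_0 = 1/(3)^1 = 1/3.
  c_1 = 1/(3)^2 = 1/9.
  c_2 = 1/(3)^3 = 1/27.
  c_3 = 1/(3)^4 = 1/81.
The series is valid for |w/d| < 1, i.e. |z − z₀| < |d|.
Radius of convergence: R = |-3 − z₀| = |3| = 3 (distance from z₀ to the singularity z = -3).

c_0 = 1/3, c_1 = 1/9, c_2 = 1/27, c_3 = 1/81; R = 3.


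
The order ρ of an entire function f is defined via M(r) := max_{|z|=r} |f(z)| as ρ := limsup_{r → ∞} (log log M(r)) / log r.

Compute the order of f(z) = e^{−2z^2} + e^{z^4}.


Each summand is entire of order 2 and 4 respectively (as in the single-exponential case). The order of a sum is at most the max of the orders, so ρ ≤ 4. For the lower bound: on |z|=r choose arg z so that 1z^4 is real positive; then |e^{1z^4}| = e^{1r^4} while |e^{-2z^2}| ≤ e^{2r^2} = o(e^{1r^4}). So |f| ≥ e^{1r^4}(1 − o(1)) and ρ ≥ 4. Hence ρ = max(2, 4) = 4.
Therefore ρ = 4.

Order ρ = 4.


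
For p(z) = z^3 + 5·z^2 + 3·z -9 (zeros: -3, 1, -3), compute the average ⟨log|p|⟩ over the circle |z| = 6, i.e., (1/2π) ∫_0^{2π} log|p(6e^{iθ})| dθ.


Zeros: -3, -3, 1; r = 6.
Inside |z| < r: -3, -3, 1. Outside (|z| ≥ r): ∅.
p(0) = -9, so log|p(0)| = log(9) = 2.1972.
Apply Jensen: I(r) = log|p(0)| + Σ_k log(r/|z_k|), summed over zeros inside |z| < r.
  log(r/|z_k|) for z_k = -3: log(6/3) = 0.6931
  log(r/|z_k|) for z_k = 1: log(6/1) = 1.7918
  log(r/|z_k|) for z_k = -3: log(6/3) = 0.6931
Sum over inside zeros: 3.1781.
I(r) = log|p(0)| + (inside sum) = 2.1972 + 3.1781 = 5.3753.
Closed form (all zeros inside, monic): I(r) = n·log(r) = 3·log(6) = 5.3753. ✓

I(r) ≈ 5.3753.


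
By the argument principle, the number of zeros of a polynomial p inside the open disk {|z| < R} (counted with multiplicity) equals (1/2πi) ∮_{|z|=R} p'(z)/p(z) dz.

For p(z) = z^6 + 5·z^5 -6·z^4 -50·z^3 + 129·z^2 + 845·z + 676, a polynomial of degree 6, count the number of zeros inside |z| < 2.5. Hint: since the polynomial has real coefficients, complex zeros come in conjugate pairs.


The zeros of p are: -1, (-3 + 2i), (-3 - 2i), (3 + 2i), (3 - 2i), -4.
Their magnitudes are: 1, 3.606, 3.606, 3.606, 3.606, 4.
Zeros with |z| < R = 2.5: -1.
Count = 1.
By the argument principle, (1/2πi) ∮_{|z|=R} p'(z)/p(z) dz equals exactly this count.

Number of zeros inside |z| < 2.5: 1.


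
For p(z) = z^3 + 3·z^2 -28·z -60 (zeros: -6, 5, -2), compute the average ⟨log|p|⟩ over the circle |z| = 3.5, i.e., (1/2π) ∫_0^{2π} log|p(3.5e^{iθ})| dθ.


Zeros: -6, -2, 5; r = 3.5.
Inside |z| < r: -2. Outside (|z| ≥ r): -6, 5.
p(0) = -60, so log|p(0)| = log(60) = 4.0943.
Apply Jensen: I(r) = log|p(0)| + Σ_k log(r/|z_k|), summed over zeros inside |z| < r.
  log(r/|z_k|) for z_k = -2: log(3.5/2) = 0.5596
  Outside zeros (-6, 5) contribute nothing to the Jensen sum.
Sum over inside zeros: 0.5596.
I(r) = log|p(0)| + (inside sum) = 4.0943 + 0.5596 = 4.6540.
Note: since some zeros are outside |z| ≤ r, the simplified n·log(r) form does NOT apply — only the inside zeros contribute.

I(r) ≈ 4.6540.


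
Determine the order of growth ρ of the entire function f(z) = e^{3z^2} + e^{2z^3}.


Each summand is entire of order 2 and 3 respectively (as in the single-exponential case). The order of a sum is at most the max of the orders, so ρ ≤ 3. For the lower bound: on |z|=r choose arg z so that 2z^3 is real positive; then |e^{2z^3}| = e^{2r^3} while |e^{3z^2}| ≤ e^{3r^2} = o(e^{2r^3}). So |f| ≥ e^{2r^3}(1 − o(1)) and ρ ≥ 3. Hence ρ = max(2, 3) = 3.
Therefore ρ = 3.

Order ρ = 3.


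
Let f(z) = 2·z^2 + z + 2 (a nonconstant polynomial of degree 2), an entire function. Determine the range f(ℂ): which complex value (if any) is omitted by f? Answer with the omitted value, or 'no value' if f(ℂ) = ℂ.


Little Picard bounds the complement of f(ℂ) to at most one point.
For every w ∈ ℂ, the equation p(z) − w = 0 is a nonconstant polynomial in z and hence has at least one root by the fundamental theorem of algebra. So p is surjective onto ℂ, omitting no value.

Omitted value: no value.


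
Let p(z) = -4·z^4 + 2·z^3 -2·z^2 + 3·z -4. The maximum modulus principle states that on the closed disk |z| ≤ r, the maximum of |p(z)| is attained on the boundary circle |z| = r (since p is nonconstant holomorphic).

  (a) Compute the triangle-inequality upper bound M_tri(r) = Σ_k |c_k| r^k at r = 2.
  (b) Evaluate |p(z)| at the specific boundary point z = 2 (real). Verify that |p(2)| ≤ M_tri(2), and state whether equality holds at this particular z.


Coefficients: c_0 = -4, c_1 = 3, c_2 = -2, c_3 = 2, c_4 = -4. Radius r = 2.
Part (a). Triangle bound: M_tri(r) = Σ_k |c_k| r^k
  = |-4|·2^0 + |3|·2^1 + |-2|·2^2 + |2|·2^3 + |-4|·2^4
  = 4 + 6 + 8 + 16 + 64 = 98.
This bounds M(r) := max_{|z|=r} |p(z)| from above; equality holds iff all terms c_k z^k can be made to align in phase at a single z on |z|=r.
Part (b). At z = 2 (real, on the circle |z| = r):
  p(2) = (-4)·2^0 + (3)·2^1 + (-2)·2^2 + (2)·2^3 + (-4)·2^4 = -54.
  |p(2)| = 54.
Check: |p(2)| = 54 ≤ 98 = M_tri(2). ✓ Equality does not hold at z = 2 (the coefficients have mixed signs, so the terms do not all align in phase there).

M_tri(2) = 98; |p(2)| = 54; equality at z=2: no.


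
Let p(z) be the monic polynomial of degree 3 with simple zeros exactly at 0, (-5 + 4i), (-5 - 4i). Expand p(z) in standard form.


The polynomial is p(z) = ∏_{α ∈ S} (z − α), where S = {0, (-5 + 4i), (-5 - 4i)}.
Expanding the product yields: p(z) = z^3 + 10·z^2 + 41·z.
Note conjugate pairs combine to real quadratics: (z − (-5+4i))(z − (-5−4i)) = z² + 10z + 41.
The resulting polynomial has degree 3 and real coefficients as required.

p(z) = z^3 + 10·z^2 + 41·z.


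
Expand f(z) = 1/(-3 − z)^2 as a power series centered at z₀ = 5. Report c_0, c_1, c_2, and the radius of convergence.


Let w = z − z₀, so z = z₀ + w.
Then -3 − z = -3 − (z₀ + w) = (-3 − z₀) − w = -8 − w.
f(z) = 1/(-8 − w)^2 = (1/(-8)^2) · (1 − w/(-8))^{−2}.
By the binomial series (1−u)^{−2} = Σ_{n≥0} C(n+1, 1) u^n for |u|<1, with u = w/(-8):
  c_n = C(n+1, 1) / (-8)^(n+2).
  c_0 = 1/(-8)^2 = 1/64.
  c_1 = 2/(-8)^3 = -1/256.
  c_2 = 3/(-8)^4 = 3/4096.
The series is valid for |w/d| < 1, i.e. |z − z₀| < |d|.
Radius of convergence: R = |-3 − z₀| = |-8| = 8 (distance from z₀ to the singularity z = -3).

c_0 = 1/64, c_1 = -1/256, c_2 = 3/4096; R = 8.


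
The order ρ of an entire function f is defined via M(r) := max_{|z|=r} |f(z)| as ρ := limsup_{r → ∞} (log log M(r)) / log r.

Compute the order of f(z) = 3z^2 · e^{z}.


M(r) = max_{|z|=r} |3|·|z|^2·|e^{z}| = 3·r^2 · e^{1r^1} (the factors attain their maxima compatibly on |z|=r). Then log M(r) = log 3 + 2·log r + 1r^1, dominated by the last term, so log log M(r) ~ 1·log r. The polynomial factor 3z^2 contributes only a log r term and does not affect the order. ρ = 1.
Therefore ρ = 1.

Order ρ = 1.


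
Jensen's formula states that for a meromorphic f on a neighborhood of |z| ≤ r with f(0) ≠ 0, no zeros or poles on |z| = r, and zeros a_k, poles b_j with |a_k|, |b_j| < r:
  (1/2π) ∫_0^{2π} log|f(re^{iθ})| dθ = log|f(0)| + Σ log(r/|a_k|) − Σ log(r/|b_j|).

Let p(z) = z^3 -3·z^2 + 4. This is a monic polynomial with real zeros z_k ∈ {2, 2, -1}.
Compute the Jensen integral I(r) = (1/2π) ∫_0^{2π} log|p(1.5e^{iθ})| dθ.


Zeros: -1, 2, 2; r = 1.5.
Inside |z| < r: -1. Outside (|z| ≥ r): 2, 2.
p(0) = 4, so log|p(0)| = log(4) = 1.3863.
Apply Jensen: I(r) = log|p(0)| + Σ_k log(r/|z_k|), summed over zeros inside |z| < r.
  log(r/|z_k|) for z_k = -1: log(1.5/1) = 0.4055
  Outside zeros (2, 2) contribute nothing to the Jensen sum.
Sum over inside zeros: 0.4055.
I(r) = log|p(0)| + (inside sum) = 1.3863 + 0.4055 = 1.7918.
Note: since some zeros are outside |z| ≤ r, the simplified n·log(r) form does NOT apply — only the inside zeros contribute.

I(r) ≈ 1.7918.


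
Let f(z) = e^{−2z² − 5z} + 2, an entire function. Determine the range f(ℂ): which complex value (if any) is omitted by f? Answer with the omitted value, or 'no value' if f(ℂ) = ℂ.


Little Picard bounds the complement of f(ℂ) to at most one point.
The exponent g(z) = −2z² − 5z is a nonconstant polynomial, hence surjective onto ℂ. So e^{g(z)} takes every value in {e^w : w ∈ ℂ} = ℂ ∖ {0}. Adding 2 shifts the range to ℂ ∖ {2}. f omits exactly 2.

Omitted value: 2.


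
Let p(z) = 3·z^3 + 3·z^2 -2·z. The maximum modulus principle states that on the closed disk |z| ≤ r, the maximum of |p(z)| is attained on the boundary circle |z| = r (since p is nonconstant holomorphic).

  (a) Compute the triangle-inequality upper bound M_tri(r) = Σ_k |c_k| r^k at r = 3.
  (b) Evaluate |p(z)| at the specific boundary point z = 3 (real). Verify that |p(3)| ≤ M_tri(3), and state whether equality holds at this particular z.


Coefficients: c_0 = 0, c_1 = -2, c_2 = 3, c_3 = 3. Radius r = 3.
Part (a). Triangle bound: M_tri(r) = Σ_k |c_k| r^k
  = |0|·3^0 + |-2|·3^1 + |3|·3^2 + |3|·3^3
  = 0 + 6 + 27 + 81 = 114.
This bounds M(r) := max_{|z|=r} |p(z)| from above; equality holds iff all terms c_k z^k can be made to align in phase at a single z on |z|=r.
Part (b). At z = 3 (real, on the circle |z| = r):
  p(3) = (0)·3^0 + (-2)·3^1 + (3)·3^2 + (3)·3^3 = 102.
  |p(3)| = 102.
Check: |p(3)| = 102 ≤ 114 = M_tri(3). ✓ Equality does not hold at z = 3 (the coefficients have mixed signs, so the terms do not all align in phase there).

M_tri(3) = 114; |p(3)| = 102; equality at z=3: no.
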